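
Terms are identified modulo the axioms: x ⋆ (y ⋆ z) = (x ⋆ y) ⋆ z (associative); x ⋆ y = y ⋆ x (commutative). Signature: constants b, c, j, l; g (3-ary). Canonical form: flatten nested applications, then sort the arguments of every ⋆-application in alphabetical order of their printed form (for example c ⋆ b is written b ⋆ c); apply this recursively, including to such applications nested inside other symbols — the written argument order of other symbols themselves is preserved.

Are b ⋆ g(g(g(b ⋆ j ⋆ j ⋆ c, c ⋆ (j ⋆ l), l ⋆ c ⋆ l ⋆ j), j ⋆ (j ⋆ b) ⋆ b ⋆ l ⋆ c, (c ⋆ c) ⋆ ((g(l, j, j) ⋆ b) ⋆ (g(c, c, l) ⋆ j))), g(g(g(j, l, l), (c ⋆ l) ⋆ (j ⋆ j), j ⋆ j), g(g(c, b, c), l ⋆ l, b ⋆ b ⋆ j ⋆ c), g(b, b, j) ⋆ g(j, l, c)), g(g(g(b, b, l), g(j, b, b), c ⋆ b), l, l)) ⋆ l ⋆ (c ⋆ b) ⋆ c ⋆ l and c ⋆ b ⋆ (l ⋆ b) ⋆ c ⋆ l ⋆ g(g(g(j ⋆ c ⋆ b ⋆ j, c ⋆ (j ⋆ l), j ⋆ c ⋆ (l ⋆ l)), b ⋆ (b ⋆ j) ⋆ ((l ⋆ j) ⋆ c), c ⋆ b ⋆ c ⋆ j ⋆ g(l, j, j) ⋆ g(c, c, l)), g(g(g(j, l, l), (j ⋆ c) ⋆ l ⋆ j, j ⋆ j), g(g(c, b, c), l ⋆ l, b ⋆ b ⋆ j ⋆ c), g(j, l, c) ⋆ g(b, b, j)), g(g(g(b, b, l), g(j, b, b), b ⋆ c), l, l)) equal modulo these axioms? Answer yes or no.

Answer: yes — both canonical forms are b ⋆ b ⋆ c ⋆ c ⋆ g(g(g(b ⋆ c ⋆ j ⋆ j, c ⋆ j ⋆ l, c ⋆ j ⋆ l ⋆ l), b ⋆ b ⋆ c ⋆ j ⋆ j ⋆ l, b ⋆ c ⋆ c ⋆ g(c, c, l) ⋆ g(l, j, j) ⋆ j), g(g(g(j, l, l), c ⋆ j ⋆ j ⋆ l, j ⋆ j), g(g(c, b, c), l ⋆ l, b ⋆ b ⋆ c ⋆ j), g(b, b, j) ⋆ g(j, l, c)), g(g(g(b, b, l), g(j, b, b), b ⋆ c), l, l)) ⋆ l ⋆ l

Derivation:
Left:  b ⋆ g(g(g(b ⋆ j ⋆ j ⋆ c, c ⋆ (j ⋆ l), l ⋆ c ⋆ l ⋆ j), j ⋆ (j ⋆ b) ⋆ b ⋆ l ⋆ c, (c ⋆ c) ⋆ ((g(l, j, j) ⋆ b) ⋆ (g(c, c, l) ⋆ j))), g(g(g(j, l, l), (c ⋆ l) ⋆ (j ⋆ j), j ⋆ j), g(g(c, b, c), l ⋆ l, b ⋆ b ⋆ j ⋆ c), g(b, b, j) ⋆ g(j, l, c)), g(g(g(b, b, l), g(j, b, b), c ⋆ b), l, l)) ⋆ l ⋆ (c ⋆ b) ⋆ c ⋆ l
  Un-nest:  b ⋆ g(g(g(b ⋆ j ⋆ j ⋆ c, c ⋆ (j ⋆ l), l ⋆ c ⋆ l ⋆ j), j ⋆ (j ⋆ b) ⋆ b ⋆ l ⋆ c, (c ⋆ c) ⋆ ((g(l, j, j) ⋆ b) ⋆ (g(c, c, l) ⋆ j))), g(g(g(j, l, l), (c ⋆ l) ⋆ (j ⋆ j), j ⋆ j), g(g(c, b, c), l ⋆ l, b ⋆ b ⋆ j ⋆ c), g(b, b, j) ⋆ g(j, l, c)), g(g(g(b, b, l), g(j, b, b), c ⋆ b), l, l)) ⋆ l ⋆ c ⋆ b ⋆ c ⋆ l
  Inside:  g(g(g(b ⋆ j ⋆ j ⋆ c, c ⋆ (j ⋆ l), l ⋆ c ⋆ l ⋆ j), j ⋆ (j ⋆ b) ⋆ b ⋆ l ⋆ c, (c ⋆ c) ⋆ ((g(l, j, j) ⋆ b) ⋆ (g(c, c, l) ⋆ j))), g(g(g(j, l, l), (c ⋆ l) ⋆ (j ⋆ j), j ⋆ j), g(g(c, b, c), l ⋆ l, b ⋆ b ⋆ j ⋆ c), g(b, b, j) ⋆ g(j, l, c)), g(g(g(b, b, l), g(j, b, b), c ⋆ b), l, l))  →  g(g(g(b ⋆ c ⋆ j ⋆ j, c ⋆ j ⋆ l, c ⋆ j ⋆ l ⋆ l), b ⋆ b ⋆ c ⋆ j ⋆ j ⋆ l, b ⋆ c ⋆ c ⋆ g(c, c, l) ⋆ g(l, j, j) ⋆ j), g(g(g(j, l, l), c ⋆ j ⋆ j ⋆ l, j ⋆ j), g(g(c, b, c), l ⋆ l, b ⋆ b ⋆ c ⋆ j), g(b, b, j) ⋆ g(j, l, c)), g(g(g(b, b, l), g(j, b, b), b ⋆ c), l, l))
  Sort:  b ⋆ b ⋆ c ⋆ c ⋆ g(g(g(b ⋆ c ⋆ j ⋆ j, c ⋆ j ⋆ l, c ⋆ j ⋆ l ⋆ l), b ⋆ b ⋆ c ⋆ j ⋆ j ⋆ l, b ⋆ c ⋆ c ⋆ g(c, c, l) ⋆ g(l, j, j) ⋆ j), g(g(g(j, l, l), c ⋆ j ⋆ j ⋆ l, j ⋆ j), g(g(c, b, c), l ⋆ l, b ⋆ b ⋆ c ⋆ j), g(b, b, j) ⋆ g(j, l, c)), g(g(g(b, b, l), g(j, b, b), b ⋆ c), l, l)) ⋆ l ⋆ l
Right:  c ⋆ b ⋆ (l ⋆ b) ⋆ c ⋆ l ⋆ g(g(g(j ⋆ c ⋆ b ⋆ j, c ⋆ (j ⋆ l), j ⋆ c ⋆ (l ⋆ l)), b ⋆ (b ⋆ j) ⋆ ((l ⋆ j) ⋆ c), c ⋆ b ⋆ c ⋆ j ⋆ g(l, j, j) ⋆ g(c, c, l)), g(g(g(j, l, l), (j ⋆ c) ⋆ l ⋆ j, j ⋆ j), g(g(c, b, c), l ⋆ l, b ⋆ b ⋆ j ⋆ c), g(j, l, c) ⋆ g(b, b, j)), g(g(g(b, b, l), g(j, b, b), b ⋆ c), l, l))
  Merge nested applications:  c ⋆ b ⋆ l ⋆ b ⋆ c ⋆ l ⋆ g(g(g(j ⋆ c ⋆ b ⋆ j, c ⋆ (j ⋆ l), j ⋆ c ⋆ (l ⋆ l)), b ⋆ (b ⋆ j) ⋆ ((l ⋆ j) ⋆ c), c ⋆ b ⋆ c ⋆ j ⋆ g(l, j, j) ⋆ g(c, c, l)), g(g(g(j, l, l), (j ⋆ c) ⋆ l ⋆ j, j ⋆ j), g(g(c, b, c), l ⋆ l, b ⋆ b ⋆ j ⋆ c), g(j, l, c) ⋆ g(b, b, j)), g(g(g(b, b, l), g(j, b, b), b ⋆ c), l, l))
  Canonicalize subterm:  g(g(g(j ⋆ c ⋆ b ⋆ j, c ⋆ (j ⋆ l), j ⋆ c ⋆ (l ⋆ l)), b ⋆ (b ⋆ j) ⋆ ((l ⋆ j) ⋆ c), c ⋆ b ⋆ c ⋆ j ⋆ g(l, j, j) ⋆ g(c, c, l)), g(g(g(j, l, l), (j ⋆ c) ⋆ l ⋆ j, j ⋆ j), g(g(c, b, c), l ⋆ l, b ⋆ b ⋆ j ⋆ c), g(j, l, c) ⋆ g(b, b, j)), g(g(g(b, b, l), g(j, b, b), b ⋆ c), l, l))  →  g(g(g(b ⋆ c ⋆ j ⋆ j, c ⋆ j ⋆ l, c ⋆ j ⋆ l ⋆ l), b ⋆ b ⋆ c ⋆ j ⋆ j ⋆ l, b ⋆ c ⋆ c ⋆ g(c, c, l) ⋆ g(l, j, j) ⋆ j), g(g(g(j, l, l), c ⋆ j ⋆ j ⋆ l, j ⋆ j), g(g(c, b, c), l ⋆ l, b ⋆ b ⋆ c ⋆ j), g(b, b, j) ⋆ g(j, l, c)), g(g(g(b, b, l), g(j, b, b), b ⋆ c), l, l))
  Sort:  b ⋆ b ⋆ c ⋆ c ⋆ g(g(g(b ⋆ c ⋆ j ⋆ j, c ⋆ j ⋆ l, c ⋆ j ⋆ l ⋆ l), b ⋆ b ⋆ c ⋆ j ⋆ j ⋆ l, b ⋆ c ⋆ c ⋆ g(c, c, l) ⋆ g(l, j, j) ⋆ j), g(g(g(j, l, l), c ⋆ j ⋆ j ⋆ l, j ⋆ j), g(g(c, b, c), l ⋆ l, b ⋆ b ⋆ c ⋆ j), g(b, b, j) ⋆ g(j, l, c)), g(g(g(b, b, l), g(j, b, b), b ⋆ c), l, l)) ⋆ l ⋆ l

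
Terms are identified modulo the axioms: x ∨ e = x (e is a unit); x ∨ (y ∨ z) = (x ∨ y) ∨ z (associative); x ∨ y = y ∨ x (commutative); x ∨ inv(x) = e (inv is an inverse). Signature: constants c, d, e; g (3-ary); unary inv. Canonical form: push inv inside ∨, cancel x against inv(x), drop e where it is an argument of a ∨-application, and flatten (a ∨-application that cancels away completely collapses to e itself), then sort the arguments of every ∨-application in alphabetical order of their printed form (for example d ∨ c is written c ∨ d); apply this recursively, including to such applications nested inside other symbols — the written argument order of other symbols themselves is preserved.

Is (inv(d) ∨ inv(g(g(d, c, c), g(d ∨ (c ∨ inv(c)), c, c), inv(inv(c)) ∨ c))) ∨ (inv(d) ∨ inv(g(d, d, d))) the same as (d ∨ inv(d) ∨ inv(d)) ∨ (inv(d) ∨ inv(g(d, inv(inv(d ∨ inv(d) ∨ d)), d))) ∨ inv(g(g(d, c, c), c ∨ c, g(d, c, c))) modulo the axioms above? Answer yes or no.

Left:  (inv(d) ∨ inv(g(g(d, c, c), g(d ∨ (c ∨ inv(c)), c, c), inv(inv(c)) ∨ c))) ∨ (inv(d) ∨ inv(g(d, d, d)))
  Push inv inside:  distribute inv over ∨ and collapse double inv
  Collect terms:  inv(d) ∨ inv(d) ∨ inv(g(g(d, c, c), g(d, c, c), c ∨ c)) ∨ inv(g(d, d, d))
  Sort:  inv(d) ∨ inv(d) ∨ inv(g(d, d, d)) ∨ inv(g(g(d, c, c), g(d, c, c), c ∨ c))
Right:  (d ∨ inv(d) ∨ inv(d)) ∨ (inv(d) ∨ inv(g(d, inv(inv(d ∨ inv(d) ∨ d)), d))) ∨ inv(g(g(d, c, c), c ∨ c, g(d, c, c)))
  Push inv inside:  distribute inv over ∨ and collapse double inv
  Combine occurrences:  inv(d) ∨ inv(d) ∨ inv(g(d, d, d)) ∨ inv(g(g(d, c, c), c ∨ c, g(d, c, c)))

Answer: no — inv(d) ∨ inv(d) ∨ inv(g(d, d, d)) ∨ inv(g(g(d, c, c), g(d, c, c), c ∨ c)) vs inv(d) ∨ inv(d) ∨ inv(g(d, d, d)) ∨ inv(g(g(d, c, c), c ∨ c, g(d, c, c)))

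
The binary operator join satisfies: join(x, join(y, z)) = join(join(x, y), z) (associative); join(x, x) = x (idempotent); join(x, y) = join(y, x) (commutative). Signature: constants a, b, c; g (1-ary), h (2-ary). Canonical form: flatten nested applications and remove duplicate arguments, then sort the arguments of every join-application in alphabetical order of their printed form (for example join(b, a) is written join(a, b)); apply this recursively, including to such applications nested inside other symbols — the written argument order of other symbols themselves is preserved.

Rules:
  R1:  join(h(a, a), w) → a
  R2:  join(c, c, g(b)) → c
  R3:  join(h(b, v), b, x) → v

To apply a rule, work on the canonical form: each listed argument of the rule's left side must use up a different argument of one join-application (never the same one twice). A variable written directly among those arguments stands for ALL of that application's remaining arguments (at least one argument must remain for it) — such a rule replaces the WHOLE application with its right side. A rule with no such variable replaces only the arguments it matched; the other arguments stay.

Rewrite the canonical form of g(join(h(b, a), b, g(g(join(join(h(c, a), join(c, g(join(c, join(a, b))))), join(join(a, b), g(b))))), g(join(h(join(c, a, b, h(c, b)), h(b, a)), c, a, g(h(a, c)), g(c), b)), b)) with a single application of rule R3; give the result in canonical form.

Canonical form:  g(join(b, g(g(join(a, b, c, g(b), g(join(a, b, c)), h(c, a)))), g(join(a, b, c, g(c), g(h(a, c)), h(join(a, b, c, h(c, b)), h(b, a)))), h(b, a)))
Apply R3:  consuming b, h(b, a);  v := a, x := join(g(g(join(a, b, c, g(b), g(join(a, b, c)), h(c, a)))), g(join(a, b, c, g(c), g(h(a, c)), h(join(a, b, c, h(c, b)), h(b, a)))))
The extension variable absorbs all remaining arguments, so the whole application is rewritten.
New term:  g(a)

Answer: g(a)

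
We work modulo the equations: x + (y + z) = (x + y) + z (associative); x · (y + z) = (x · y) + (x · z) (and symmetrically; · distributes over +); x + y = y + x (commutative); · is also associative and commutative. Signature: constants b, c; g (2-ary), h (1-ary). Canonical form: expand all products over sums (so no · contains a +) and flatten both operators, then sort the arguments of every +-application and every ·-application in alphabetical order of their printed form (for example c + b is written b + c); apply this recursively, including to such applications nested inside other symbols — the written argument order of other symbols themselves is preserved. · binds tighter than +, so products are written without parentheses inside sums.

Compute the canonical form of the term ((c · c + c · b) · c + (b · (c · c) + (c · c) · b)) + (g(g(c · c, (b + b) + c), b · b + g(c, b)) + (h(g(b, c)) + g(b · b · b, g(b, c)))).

Expand:  c · c · c + b · c · c + b · c · c + b · c · c + g(g(c · c, b + b + c), b · b + g(c, b)) + h(g(b, c)) + g(b · b · b, g(b, c))
Sort arguments:  b · c · c + b · c · c + b · c · c + c · c · c + g(b · b · b, g(b, c)) + g(g(c · c, b + b + c), b · b + g(c, b)) + h(g(b, c))

Answer: b · c · c + b · c · c + b · c · c + c · c · c + g(b · b · b, g(b, c)) + g(g(c · c, b + b + c), b · b + g(c, b)) + h(g(b, c))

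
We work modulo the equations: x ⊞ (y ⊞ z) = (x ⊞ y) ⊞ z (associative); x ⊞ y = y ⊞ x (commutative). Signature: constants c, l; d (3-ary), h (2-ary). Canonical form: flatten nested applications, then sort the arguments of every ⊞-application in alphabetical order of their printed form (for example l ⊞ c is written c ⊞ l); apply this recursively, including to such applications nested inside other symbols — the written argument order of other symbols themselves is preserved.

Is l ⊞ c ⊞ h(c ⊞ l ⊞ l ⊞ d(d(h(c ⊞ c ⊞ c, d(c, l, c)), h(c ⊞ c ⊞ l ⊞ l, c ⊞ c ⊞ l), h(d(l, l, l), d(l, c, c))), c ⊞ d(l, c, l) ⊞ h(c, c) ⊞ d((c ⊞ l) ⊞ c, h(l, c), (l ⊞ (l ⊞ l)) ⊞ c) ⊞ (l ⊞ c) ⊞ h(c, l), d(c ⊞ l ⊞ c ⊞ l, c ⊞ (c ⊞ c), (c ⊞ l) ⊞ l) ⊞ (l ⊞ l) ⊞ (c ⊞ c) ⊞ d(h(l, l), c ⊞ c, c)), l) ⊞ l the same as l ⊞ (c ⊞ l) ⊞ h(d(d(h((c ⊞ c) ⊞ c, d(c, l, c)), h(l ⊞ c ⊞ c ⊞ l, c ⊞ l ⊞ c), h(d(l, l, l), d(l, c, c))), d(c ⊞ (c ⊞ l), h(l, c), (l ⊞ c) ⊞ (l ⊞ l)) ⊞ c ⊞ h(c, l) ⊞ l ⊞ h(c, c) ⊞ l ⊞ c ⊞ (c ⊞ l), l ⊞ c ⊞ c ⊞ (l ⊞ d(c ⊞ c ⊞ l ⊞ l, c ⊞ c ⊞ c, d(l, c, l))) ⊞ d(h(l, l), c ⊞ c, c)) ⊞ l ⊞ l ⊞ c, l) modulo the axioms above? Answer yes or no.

Left:  l ⊞ c ⊞ h(c ⊞ l ⊞ l ⊞ d(d(h(c ⊞ c ⊞ c, d(c, l, c)), h(c ⊞ c ⊞ l ⊞ l, c ⊞ c ⊞ l), h(d(l, l, l), d(l, c, c))), c ⊞ d(l, c, l) ⊞ h(c, c) ⊞ d((c ⊞ l) ⊞ c, h(l, c), (l ⊞ (l ⊞ l)) ⊞ c) ⊞ (l ⊞ c) ⊞ h(c, l), d(c ⊞ l ⊞ c ⊞ l, c ⊞ (c ⊞ c), (c ⊞ l) ⊞ l) ⊞ (l ⊞ l) ⊞ (c ⊞ c) ⊞ d(h(l, l), c ⊞ c, c)), l) ⊞ l
  Simplify inside:  h(c ⊞ l ⊞ l ⊞ d(d(h(c ⊞ c ⊞ c, d(c, l, c)), h(c ⊞ c ⊞ l ⊞ l, c ⊞ c ⊞ l), h(d(l, l, l), d(l, c, c))), c ⊞ d(l, c, l) ⊞ h(c, c) ⊞ d((c ⊞ l) ⊞ c, h(l, c), (l ⊞ (l ⊞ l)) ⊞ c) ⊞ (l ⊞ c) ⊞ h(c, l), d(c ⊞ l ⊞ c ⊞ l, c ⊞ (c ⊞ c), (c ⊞ l) ⊞ l) ⊞ (l ⊞ l) ⊞ (c ⊞ c) ⊞ d(h(l, l), c ⊞ c, c)), l)  →  h(c ⊞ d(d(h(c ⊞ c ⊞ c, d(c, l, c)), h(c ⊞ c ⊞ l ⊞ l, c ⊞ c ⊞ l), h(d(l, l, l), d(l, c, c))), c ⊞ c ⊞ d(c ⊞ c ⊞ l, h(l, c), c ⊞ l ⊞ l ⊞ l) ⊞ d(l, c, l) ⊞ h(c, c) ⊞ h(c, l) ⊞ l, c ⊞ c ⊞ d(c ⊞ c ⊞ l ⊞ l, c ⊞ c ⊞ c, c ⊞ l ⊞ l) ⊞ d(h(l, l), c ⊞ c, c) ⊞ l ⊞ l) ⊞ l ⊞ l, l)
  Order the arguments:  c ⊞ h(c ⊞ d(d(h(c ⊞ c ⊞ c, d(c, l, c)), h(c ⊞ c ⊞ l ⊞ l, c ⊞ c ⊞ l), h(d(l, l, l), d(l, c, c))), c ⊞ c ⊞ d(c ⊞ c ⊞ l, h(l, c), c ⊞ l ⊞ l ⊞ l) ⊞ d(l, c, l) ⊞ h(c, c) ⊞ h(c, l) ⊞ l, c ⊞ c ⊞ d(c ⊞ c ⊞ l ⊞ l, c ⊞ c ⊞ c, c ⊞ l ⊞ l) ⊞ d(h(l, l), c ⊞ c, c) ⊞ l ⊞ l) ⊞ l ⊞ l, l) ⊞ l ⊞ l
Right:  l ⊞ (c ⊞ l) ⊞ h(d(d(h((c ⊞ c) ⊞ c, d(c, l, c)), h(l ⊞ c ⊞ c ⊞ l, c ⊞ l ⊞ c), h(d(l, l, l), d(l, c, c))), d(c ⊞ (c ⊞ l), h(l, c), (l ⊞ c) ⊞ (l ⊞ l)) ⊞ c ⊞ h(c, l) ⊞ l ⊞ h(c, c) ⊞ l ⊞ c ⊞ (c ⊞ l), l ⊞ c ⊞ c ⊞ (l ⊞ d(c ⊞ c ⊞ l ⊞ l, c ⊞ c ⊞ c, d(l, c, l))) ⊞ d(h(l, l), c ⊞ c, c)) ⊞ l ⊞ l ⊞ c, l)
  Un-nest:  l ⊞ c ⊞ l ⊞ h(d(d(h((c ⊞ c) ⊞ c, d(c, l, c)), h(l ⊞ c ⊞ c ⊞ l, c ⊞ l ⊞ c), h(d(l, l, l), d(l, c, c))), d(c ⊞ (c ⊞ l), h(l, c), (l ⊞ c) ⊞ (l ⊞ l)) ⊞ c ⊞ h(c, l) ⊞ l ⊞ h(c, c) ⊞ l ⊞ c ⊞ (c ⊞ l), l ⊞ c ⊞ c ⊞ (l ⊞ d(c ⊞ c ⊞ l ⊞ l, c ⊞ c ⊞ c, d(l, c, l))) ⊞ d(h(l, l), c ⊞ c, c)) ⊞ l ⊞ l ⊞ c, l)
  Inside:  h(d(d(h((c ⊞ c) ⊞ c, d(c, l, c)), h(l ⊞ c ⊞ c ⊞ l, c ⊞ l ⊞ c), h(d(l, l, l), d(l, c, c))), d(c ⊞ (c ⊞ l), h(l, c), (l ⊞ c) ⊞ (l ⊞ l)) ⊞ c ⊞ h(c, l) ⊞ l ⊞ h(c, c) ⊞ l ⊞ c ⊞ (c ⊞ l), l ⊞ c ⊞ c ⊞ (l ⊞ d(c ⊞ c ⊞ l ⊞ l, c ⊞ c ⊞ c, d(l, c, l))) ⊞ d(h(l, l), c ⊞ c, c)) ⊞ l ⊞ l ⊞ c, l)  →  h(c ⊞ d(d(h(c ⊞ c ⊞ c, d(c, l, c)), h(c ⊞ c ⊞ l ⊞ l, c ⊞ c ⊞ l), h(d(l, l, l), d(l, c, c))), c ⊞ c ⊞ c ⊞ d(c ⊞ c ⊞ l, h(l, c), c ⊞ l ⊞ l ⊞ l) ⊞ h(c, c) ⊞ h(c, l) ⊞ l ⊞ l ⊞ l, c ⊞ c ⊞ d(c ⊞ c ⊞ l ⊞ l, c ⊞ c ⊞ c, d(l, c, l)) ⊞ d(h(l, l), c ⊞ c, c) ⊞ l ⊞ l) ⊞ l ⊞ l, l)
  Sort arguments:  c ⊞ h(c ⊞ d(d(h(c ⊞ c ⊞ c, d(c, l, c)), h(c ⊞ c ⊞ l ⊞ l, c ⊞ c ⊞ l), h(d(l, l, l), d(l, c, c))), c ⊞ c ⊞ c ⊞ d(c ⊞ c ⊞ l, h(l, c), c ⊞ l ⊞ l ⊞ l) ⊞ h(c, c) ⊞ h(c, l) ⊞ l ⊞ l ⊞ l, c ⊞ c ⊞ d(c ⊞ c ⊞ l ⊞ l, c ⊞ c ⊞ c, d(l, c, l)) ⊞ d(h(l, l), c ⊞ c, c) ⊞ l ⊞ l) ⊞ l ⊞ l, l) ⊞ l ⊞ l

Answer: no — c ⊞ h(c ⊞ d(d(h(c ⊞ c ⊞ c, d(c, l, c)), h(c ⊞ c ⊞ l ⊞ l, c ⊞ c ⊞ l), h(d(l, l, l), d(l, c, c))), c ⊞ c ⊞ d(c ⊞ c ⊞ l, h(l, c), c ⊞ l ⊞ l ⊞ l) ⊞ d(l, c, l) ⊞ h(c, c) ⊞ h(c, l) ⊞ l, c ⊞ c ⊞ d(c ⊞ c ⊞ l ⊞ l, c ⊞ c ⊞ c, c ⊞ l ⊞ l) ⊞ d(h(l, l), c ⊞ c, c) ⊞ l ⊞ l) ⊞ l ⊞ l, l) ⊞ l ⊞ l vs c ⊞ h(c ⊞ d(d(h(c ⊞ c ⊞ c, d(c, l, c)), h(c ⊞ c ⊞ l ⊞ l, c ⊞ c ⊞ l), h(d(l, l, l), d(l, c, c))), c ⊞ c ⊞ c ⊞ d(c ⊞ c ⊞ l, h(l, c), c ⊞ l ⊞ l ⊞ l) ⊞ h(c, c) ⊞ h(c, l) ⊞ l ⊞ l ⊞ l, c ⊞ c ⊞ d(c ⊞ c ⊞ l ⊞ l, c ⊞ c ⊞ c, d(l, c, l)) ⊞ d(h(l, l), c ⊞ c, c) ⊞ l ⊞ l) ⊞ l ⊞ l, l) ⊞ l ⊞ l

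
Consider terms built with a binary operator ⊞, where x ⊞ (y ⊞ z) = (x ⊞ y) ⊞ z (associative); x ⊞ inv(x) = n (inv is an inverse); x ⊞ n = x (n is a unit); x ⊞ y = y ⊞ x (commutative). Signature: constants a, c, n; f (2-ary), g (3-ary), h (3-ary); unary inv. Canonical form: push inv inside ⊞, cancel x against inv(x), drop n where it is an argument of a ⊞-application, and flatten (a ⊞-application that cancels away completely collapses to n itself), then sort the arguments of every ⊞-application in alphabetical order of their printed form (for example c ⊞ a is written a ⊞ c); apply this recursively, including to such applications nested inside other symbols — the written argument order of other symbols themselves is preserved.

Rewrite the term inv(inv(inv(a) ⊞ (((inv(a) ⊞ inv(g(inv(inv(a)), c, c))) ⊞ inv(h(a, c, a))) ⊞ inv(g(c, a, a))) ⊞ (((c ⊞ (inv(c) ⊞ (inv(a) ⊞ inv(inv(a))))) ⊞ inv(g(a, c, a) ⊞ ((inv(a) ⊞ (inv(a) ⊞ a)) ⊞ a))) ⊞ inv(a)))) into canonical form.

Answer: inv(a) ⊞ inv(a) ⊞ inv(a) ⊞ inv(g(a, c, a)) ⊞ inv(g(a, c, c)) ⊞ inv(g(c, a, a)) ⊞ inv(h(a, c, a))

Derivation:
Push inv inside:  distribute inv over ⊞ and collapse double inv
Cancel:  c cancels
Combine occurrences:  inv(a) ⊞ inv(a) ⊞ inv(a) ⊞ inv(g(a, c, c)) ⊞ inv(h(a, c, a)) ⊞ inv(g(c, a, a)) ⊞ inv(g(a, c, a))
Sort:  inv(a) ⊞ inv(a) ⊞ inv(a) ⊞ inv(g(a, c, a)) ⊞ inv(g(a, c, c)) ⊞ inv(g(c, a, a)) ⊞ inv(h(a, c, a))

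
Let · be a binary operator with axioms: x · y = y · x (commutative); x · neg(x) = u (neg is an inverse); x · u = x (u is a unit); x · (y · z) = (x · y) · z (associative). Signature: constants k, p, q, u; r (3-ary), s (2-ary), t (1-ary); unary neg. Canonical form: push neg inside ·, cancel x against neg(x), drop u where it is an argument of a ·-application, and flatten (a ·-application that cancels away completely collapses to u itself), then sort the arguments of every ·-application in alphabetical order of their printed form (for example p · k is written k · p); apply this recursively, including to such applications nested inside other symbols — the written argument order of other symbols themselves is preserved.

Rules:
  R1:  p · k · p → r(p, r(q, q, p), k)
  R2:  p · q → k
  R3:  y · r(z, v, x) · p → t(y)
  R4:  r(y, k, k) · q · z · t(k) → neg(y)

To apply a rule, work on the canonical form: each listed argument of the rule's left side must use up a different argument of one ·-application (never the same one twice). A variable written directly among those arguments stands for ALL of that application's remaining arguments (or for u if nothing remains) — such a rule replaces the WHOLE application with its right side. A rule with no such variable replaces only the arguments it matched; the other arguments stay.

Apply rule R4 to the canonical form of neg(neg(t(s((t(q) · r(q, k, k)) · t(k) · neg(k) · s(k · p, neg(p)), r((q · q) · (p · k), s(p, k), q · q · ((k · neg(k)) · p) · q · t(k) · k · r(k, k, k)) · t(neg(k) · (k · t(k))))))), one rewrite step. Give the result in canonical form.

Answer: t(s(neg(k) · r(q, k, k) · s(k · p, neg(p)) · t(k) · t(q), r(k · p · q · q, s(p, k), neg(k)) · t(t(k))))

Derivation:
Canonical form:  t(s(neg(k) · r(q, k, k) · s(k · p, neg(p)) · t(k) · t(q), r(k · p · q · q, s(p, k), k · p · q · q · q · r(k, k, k) · t(k)) · t(t(k))))
Match R4:  consume q, r(k, k, k), t(k);  y := k, z := k · p · q · q
Every leftover argument binds to the variable; the entire application is replaced.
Result:  t(s(neg(k) · r(q, k, k) · s(k · p, neg(p)) · t(k) · t(q), r(k · p · q · q, s(p, k), neg(k)) · t(t(k))))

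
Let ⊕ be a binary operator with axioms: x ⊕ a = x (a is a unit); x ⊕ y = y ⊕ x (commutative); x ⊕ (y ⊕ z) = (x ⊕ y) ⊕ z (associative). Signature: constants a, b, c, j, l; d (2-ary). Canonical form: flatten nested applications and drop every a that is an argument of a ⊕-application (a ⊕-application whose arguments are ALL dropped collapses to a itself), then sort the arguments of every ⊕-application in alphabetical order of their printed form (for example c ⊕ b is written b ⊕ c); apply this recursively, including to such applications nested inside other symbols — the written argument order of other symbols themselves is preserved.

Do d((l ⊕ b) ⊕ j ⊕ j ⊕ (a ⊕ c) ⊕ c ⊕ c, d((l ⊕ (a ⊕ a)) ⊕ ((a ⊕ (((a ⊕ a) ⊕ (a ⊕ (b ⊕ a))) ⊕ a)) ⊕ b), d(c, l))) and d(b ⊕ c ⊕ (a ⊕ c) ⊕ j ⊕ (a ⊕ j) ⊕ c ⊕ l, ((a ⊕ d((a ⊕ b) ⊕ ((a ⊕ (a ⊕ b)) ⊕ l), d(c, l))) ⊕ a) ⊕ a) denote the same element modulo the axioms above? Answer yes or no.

Answer: yes — both canonical forms are d(b ⊕ c ⊕ c ⊕ c ⊕ j ⊕ j ⊕ l, d(b ⊕ b ⊕ l, d(c, l)))

Derivation:
Left:  d((l ⊕ b) ⊕ j ⊕ j ⊕ (a ⊕ c) ⊕ c ⊕ c, d((l ⊕ (a ⊕ a)) ⊕ ((a ⊕ (((a ⊕ a) ⊕ (a ⊕ (b ⊕ a))) ⊕ a)) ⊕ b), d(c, l)))
  Descend into:  (l ⊕ (a ⊕ a)) ⊕ ((a ⊕ (((a ⊕ a) ⊕ (a ⊕ (b ⊕ a))) ⊕ a)) ⊕ b)
  Un-nest:  l ⊕ a ⊕ a ⊕ a ⊕ a ⊕ a ⊕ a ⊕ b ⊕ a ⊕ a ⊕ b
  Unit:  drop a (×8)
  Sort:  b ⊕ b ⊕ l
  Reassemble:  d(b ⊕ c ⊕ c ⊕ c ⊕ j ⊕ j ⊕ l, d(b ⊕ b ⊕ l, d(c, l)))
Right:  d(b ⊕ c ⊕ (a ⊕ c) ⊕ j ⊕ (a ⊕ j) ⊕ c ⊕ l, ((a ⊕ d((a ⊕ b) ⊕ ((a ⊕ (a ⊕ b)) ⊕ l), d(c, l))) ⊕ a) ⊕ a)
  Focus inside:  ((a ⊕ d((a ⊕ b) ⊕ ((a ⊕ (a ⊕ b)) ⊕ l), d(c, l))) ⊕ a) ⊕ a
  Flatten:  a ⊕ d((a ⊕ b) ⊕ ((a ⊕ (a ⊕ b)) ⊕ l), d(c, l)) ⊕ a ⊕ a
  Inside:  d((a ⊕ b) ⊕ ((a ⊕ (a ⊕ b)) ⊕ l), d(c, l))  →  d(b ⊕ b ⊕ l, d(c, l))
  Unit:  drop a (×3)
  Order the arguments:  d(b ⊕ b ⊕ l, d(c, l))
  Reassemble:  d(b ⊕ c ⊕ c ⊕ c ⊕ j ⊕ j ⊕ l, d(b ⊕ b ⊕ l, d(c, l)))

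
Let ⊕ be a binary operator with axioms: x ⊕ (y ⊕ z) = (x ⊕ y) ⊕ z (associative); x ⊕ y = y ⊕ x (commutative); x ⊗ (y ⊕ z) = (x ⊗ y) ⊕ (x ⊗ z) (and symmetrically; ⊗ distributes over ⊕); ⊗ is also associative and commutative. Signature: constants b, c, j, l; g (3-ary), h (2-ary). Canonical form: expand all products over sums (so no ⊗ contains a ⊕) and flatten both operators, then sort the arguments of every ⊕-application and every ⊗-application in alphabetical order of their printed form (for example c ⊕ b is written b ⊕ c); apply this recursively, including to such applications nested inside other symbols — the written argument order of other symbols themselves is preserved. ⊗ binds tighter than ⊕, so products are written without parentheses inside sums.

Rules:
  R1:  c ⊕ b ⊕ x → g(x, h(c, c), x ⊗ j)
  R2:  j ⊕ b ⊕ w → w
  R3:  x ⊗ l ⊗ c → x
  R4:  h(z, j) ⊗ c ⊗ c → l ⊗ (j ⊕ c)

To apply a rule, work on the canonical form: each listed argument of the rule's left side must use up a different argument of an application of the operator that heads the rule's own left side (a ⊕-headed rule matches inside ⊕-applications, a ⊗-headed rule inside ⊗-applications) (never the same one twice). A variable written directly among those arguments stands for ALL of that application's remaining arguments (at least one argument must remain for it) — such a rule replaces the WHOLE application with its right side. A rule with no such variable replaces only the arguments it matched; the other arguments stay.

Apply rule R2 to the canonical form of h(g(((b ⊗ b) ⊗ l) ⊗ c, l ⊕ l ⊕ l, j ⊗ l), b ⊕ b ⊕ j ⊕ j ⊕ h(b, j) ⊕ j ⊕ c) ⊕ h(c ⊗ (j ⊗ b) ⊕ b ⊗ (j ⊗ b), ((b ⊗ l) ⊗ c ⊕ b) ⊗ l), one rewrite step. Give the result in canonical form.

Answer: h(b ⊗ b ⊗ j ⊕ b ⊗ c ⊗ j, b ⊗ c ⊗ l ⊗ l ⊕ b ⊗ l) ⊕ h(g(b ⊗ b ⊗ c ⊗ l, l ⊕ l ⊕ l, j ⊗ l), b ⊕ c ⊕ h(b, j) ⊕ j ⊕ j)

Derivation:
Canonical form:  h(b ⊗ b ⊗ j ⊕ b ⊗ c ⊗ j, b ⊗ c ⊗ l ⊗ l ⊕ b ⊗ l) ⊕ h(g(b ⊗ b ⊗ c ⊗ l, l ⊕ l ⊕ l, j ⊗ l), b ⊕ b ⊕ c ⊕ h(b, j) ⊕ j ⊕ j ⊕ j)
R2 matches:  uses b, j;  w := b ⊕ c ⊕ h(b, j) ⊕ j ⊕ j
The extension variable absorbs all remaining arguments, so the whole application is rewritten.
Result:  h(b ⊗ b ⊗ j ⊕ b ⊗ c ⊗ j, b ⊗ c ⊗ l ⊗ l ⊕ b ⊗ l) ⊕ h(g(b ⊗ b ⊗ c ⊗ l, l ⊕ l ⊕ l, j ⊗ l), b ⊕ c ⊕ h(b, j) ⊕ j ⊕ j)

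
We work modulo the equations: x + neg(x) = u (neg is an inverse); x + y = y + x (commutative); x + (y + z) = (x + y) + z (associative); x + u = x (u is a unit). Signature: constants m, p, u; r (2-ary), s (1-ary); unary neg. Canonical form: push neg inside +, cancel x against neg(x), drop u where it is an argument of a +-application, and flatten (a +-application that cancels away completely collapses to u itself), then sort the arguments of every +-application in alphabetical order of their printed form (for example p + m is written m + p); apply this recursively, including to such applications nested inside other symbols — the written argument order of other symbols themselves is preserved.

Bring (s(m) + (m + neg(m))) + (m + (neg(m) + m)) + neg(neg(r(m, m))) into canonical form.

Push neg inside:  distribute neg over + and collapse double neg
Combine occurrences:  s(m) + m + r(m, m)
Sort arguments:  m + r(m, m) + s(m)

Answer: m + r(m, m) + s(m)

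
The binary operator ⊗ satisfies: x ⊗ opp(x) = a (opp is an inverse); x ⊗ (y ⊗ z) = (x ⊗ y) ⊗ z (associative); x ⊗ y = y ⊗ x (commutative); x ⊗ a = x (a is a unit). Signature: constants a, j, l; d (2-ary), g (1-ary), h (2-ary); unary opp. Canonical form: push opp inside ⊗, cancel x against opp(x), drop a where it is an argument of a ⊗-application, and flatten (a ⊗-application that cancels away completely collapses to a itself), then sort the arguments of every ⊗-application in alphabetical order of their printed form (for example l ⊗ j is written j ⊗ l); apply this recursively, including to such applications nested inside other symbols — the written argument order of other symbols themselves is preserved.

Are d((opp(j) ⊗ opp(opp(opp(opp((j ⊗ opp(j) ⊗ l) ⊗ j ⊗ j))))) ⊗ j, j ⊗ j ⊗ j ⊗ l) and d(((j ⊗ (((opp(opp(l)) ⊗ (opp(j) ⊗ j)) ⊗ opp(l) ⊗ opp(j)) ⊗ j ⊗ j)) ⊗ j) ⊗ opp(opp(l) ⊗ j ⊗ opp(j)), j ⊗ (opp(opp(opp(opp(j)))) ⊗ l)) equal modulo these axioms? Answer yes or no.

Left:  d((opp(j) ⊗ opp(opp(opp(opp((j ⊗ opp(j) ⊗ l) ⊗ j ⊗ j))))) ⊗ j, j ⊗ j ⊗ j ⊗ l)
  Descend into:  (opp(j) ⊗ opp(opp(opp(opp((j ⊗ opp(j) ⊗ l) ⊗ j ⊗ j))))) ⊗ j
  Push opp inside:  distribute opp over ⊗ and collapse double opp
  Collect terms:  j ⊗ j ⊗ l
  Put back:  d(j ⊗ j ⊗ l, j ⊗ j ⊗ j ⊗ l)
Right:  d(((j ⊗ (((opp(opp(l)) ⊗ (opp(j) ⊗ j)) ⊗ opp(l) ⊗ opp(j)) ⊗ j ⊗ j)) ⊗ j) ⊗ opp(opp(l) ⊗ j ⊗ opp(j)), j ⊗ (opp(opp(opp(opp(j)))) ⊗ l))
  Descend into:  ((j ⊗ (((opp(opp(l)) ⊗ (opp(j) ⊗ j)) ⊗ opp(l) ⊗ opp(j)) ⊗ j ⊗ j)) ⊗ j) ⊗ opp(opp(l) ⊗ j ⊗ opp(j))
  Push opp inside:  distribute opp over ⊗ and collapse double opp
  Collect terms:  j ⊗ j ⊗ j ⊗ l
  Reassemble:  d(j ⊗ j ⊗ j ⊗ l, j ⊗ j ⊗ l)

Answer: no — d(j ⊗ j ⊗ l, j ⊗ j ⊗ j ⊗ l) vs d(j ⊗ j ⊗ j ⊗ l, j ⊗ j ⊗ l)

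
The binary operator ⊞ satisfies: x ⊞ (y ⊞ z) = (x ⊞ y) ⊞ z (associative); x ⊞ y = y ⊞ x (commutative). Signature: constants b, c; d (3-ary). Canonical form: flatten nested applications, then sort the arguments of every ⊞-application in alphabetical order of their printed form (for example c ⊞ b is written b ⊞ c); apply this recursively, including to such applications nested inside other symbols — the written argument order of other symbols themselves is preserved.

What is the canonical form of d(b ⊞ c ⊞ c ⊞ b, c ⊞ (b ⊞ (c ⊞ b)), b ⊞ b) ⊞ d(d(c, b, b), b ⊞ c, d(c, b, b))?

Canonicalize subterm:  d(b ⊞ c ⊞ c ⊞ b, c ⊞ (b ⊞ (c ⊞ b)), b ⊞ b)  →  d(b ⊞ b ⊞ c ⊞ c, b ⊞ b ⊞ c ⊞ c, b ⊞ b)
Sort arguments:  d(b ⊞ b ⊞ c ⊞ c, b ⊞ b ⊞ c ⊞ c, b ⊞ b) ⊞ d(d(c, b, b), b ⊞ c, d(c, b, b))

Answer: d(b ⊞ b ⊞ c ⊞ c, b ⊞ b ⊞ c ⊞ c, b ⊞ b) ⊞ d(d(c, b, b), b ⊞ c, d(c, b, b))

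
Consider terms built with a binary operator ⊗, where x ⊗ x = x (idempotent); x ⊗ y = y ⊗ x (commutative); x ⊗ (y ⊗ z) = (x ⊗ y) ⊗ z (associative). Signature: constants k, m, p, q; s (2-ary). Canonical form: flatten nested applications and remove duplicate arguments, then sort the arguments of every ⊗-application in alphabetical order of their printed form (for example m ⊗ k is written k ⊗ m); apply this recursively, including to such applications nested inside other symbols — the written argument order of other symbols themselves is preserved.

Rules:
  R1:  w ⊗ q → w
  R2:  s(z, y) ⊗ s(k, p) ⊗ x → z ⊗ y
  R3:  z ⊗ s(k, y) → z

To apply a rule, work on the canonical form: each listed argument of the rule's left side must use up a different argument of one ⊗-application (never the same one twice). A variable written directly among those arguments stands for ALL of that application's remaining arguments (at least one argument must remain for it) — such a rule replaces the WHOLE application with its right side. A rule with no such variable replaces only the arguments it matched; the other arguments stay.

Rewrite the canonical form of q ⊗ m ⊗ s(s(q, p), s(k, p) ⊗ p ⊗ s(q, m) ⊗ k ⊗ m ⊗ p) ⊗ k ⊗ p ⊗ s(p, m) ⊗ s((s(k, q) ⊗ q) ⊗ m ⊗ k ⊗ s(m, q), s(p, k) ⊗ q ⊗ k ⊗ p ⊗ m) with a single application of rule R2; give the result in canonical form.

Canonical form:  k ⊗ m ⊗ p ⊗ q ⊗ s(k ⊗ m ⊗ q ⊗ s(k, q) ⊗ s(m, q), k ⊗ m ⊗ p ⊗ q ⊗ s(p, k)) ⊗ s(p, m) ⊗ s(s(q, p), k ⊗ m ⊗ p ⊗ s(k, p) ⊗ s(q, m))
Match R2:  consume s(k, p), s(q, m);  x := k ⊗ m ⊗ p, y := m, z := q
Every leftover argument binds to the variable; the entire application is replaced.
New term:  k ⊗ m ⊗ p ⊗ q ⊗ s(k ⊗ m ⊗ q ⊗ s(k, q) ⊗ s(m, q), k ⊗ m ⊗ p ⊗ q ⊗ s(p, k)) ⊗ s(p, m) ⊗ s(s(q, p), m ⊗ q)

Answer: k ⊗ m ⊗ p ⊗ q ⊗ s(k ⊗ m ⊗ q ⊗ s(k, q) ⊗ s(m, q), k ⊗ m ⊗ p ⊗ q ⊗ s(p, k)) ⊗ s(p, m) ⊗ s(s(q, p), m ⊗ q)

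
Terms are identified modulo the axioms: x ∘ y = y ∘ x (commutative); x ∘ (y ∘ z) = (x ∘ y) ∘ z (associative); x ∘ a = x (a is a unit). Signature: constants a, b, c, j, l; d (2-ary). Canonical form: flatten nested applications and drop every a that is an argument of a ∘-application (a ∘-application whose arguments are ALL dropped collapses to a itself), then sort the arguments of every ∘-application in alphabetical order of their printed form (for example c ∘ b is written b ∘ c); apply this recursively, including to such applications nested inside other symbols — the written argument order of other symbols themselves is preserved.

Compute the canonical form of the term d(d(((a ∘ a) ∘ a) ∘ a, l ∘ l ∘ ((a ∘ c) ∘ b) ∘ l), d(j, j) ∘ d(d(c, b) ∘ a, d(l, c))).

Focus inside:  d(j, j) ∘ d(d(c, b) ∘ a, d(l, c))
Inside:  d(d(c, b) ∘ a, d(l, c))  →  d(d(c, b), d(l, c))
Sort arguments:  d(d(c, b), d(l, c)) ∘ d(j, j)
Reassemble:  d(d(a, b ∘ c ∘ l ∘ l ∘ l), d(d(c, b), d(l, c)) ∘ d(j, j))

Answer: d(d(a, b ∘ c ∘ l ∘ l ∘ l), d(d(c, b), d(l, c)) ∘ d(j, j))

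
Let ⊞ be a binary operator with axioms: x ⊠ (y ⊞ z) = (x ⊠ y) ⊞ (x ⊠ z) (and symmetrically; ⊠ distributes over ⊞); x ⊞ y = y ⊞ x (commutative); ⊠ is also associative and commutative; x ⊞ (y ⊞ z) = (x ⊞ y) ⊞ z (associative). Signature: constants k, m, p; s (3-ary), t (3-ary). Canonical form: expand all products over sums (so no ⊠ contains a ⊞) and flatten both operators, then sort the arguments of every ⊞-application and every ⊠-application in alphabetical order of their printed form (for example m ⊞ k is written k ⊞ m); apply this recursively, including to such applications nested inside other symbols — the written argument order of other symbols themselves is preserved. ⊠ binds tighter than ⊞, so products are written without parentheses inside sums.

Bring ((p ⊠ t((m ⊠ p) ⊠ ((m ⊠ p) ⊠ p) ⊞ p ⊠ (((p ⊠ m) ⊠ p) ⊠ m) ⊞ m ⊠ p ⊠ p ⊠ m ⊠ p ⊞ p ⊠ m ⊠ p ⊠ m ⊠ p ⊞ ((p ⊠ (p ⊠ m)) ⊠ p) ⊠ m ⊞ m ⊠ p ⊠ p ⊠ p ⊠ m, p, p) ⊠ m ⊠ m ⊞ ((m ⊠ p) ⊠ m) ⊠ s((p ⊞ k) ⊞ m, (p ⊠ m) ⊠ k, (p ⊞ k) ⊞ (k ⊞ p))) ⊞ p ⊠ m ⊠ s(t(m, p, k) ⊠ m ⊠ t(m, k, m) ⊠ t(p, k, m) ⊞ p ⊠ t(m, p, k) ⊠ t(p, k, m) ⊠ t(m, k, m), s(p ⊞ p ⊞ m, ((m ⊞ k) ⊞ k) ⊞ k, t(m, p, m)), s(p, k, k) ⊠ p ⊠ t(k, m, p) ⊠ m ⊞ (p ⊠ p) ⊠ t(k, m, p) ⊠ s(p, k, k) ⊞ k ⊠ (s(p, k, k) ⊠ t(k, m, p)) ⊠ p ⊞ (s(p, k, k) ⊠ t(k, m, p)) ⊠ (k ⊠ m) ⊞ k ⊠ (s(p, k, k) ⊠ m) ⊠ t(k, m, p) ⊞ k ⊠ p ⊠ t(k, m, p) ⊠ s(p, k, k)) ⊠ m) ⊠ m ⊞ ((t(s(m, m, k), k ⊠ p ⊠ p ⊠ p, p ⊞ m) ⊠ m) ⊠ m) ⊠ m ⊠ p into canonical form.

Answer: m ⊠ m ⊠ m ⊠ p ⊠ s(k ⊞ m ⊞ p, k ⊠ m ⊠ p, k ⊞ k ⊞ p ⊞ p) ⊞ m ⊠ m ⊠ m ⊠ p ⊠ s(m ⊠ t(m, k, m) ⊠ t(m, p, k) ⊠ t(p, k, m) ⊞ p ⊠ t(m, k, m) ⊠ t(m, p, k) ⊠ t(p, k, m), s(m ⊞ p ⊞ p, k ⊞ k ⊞ k ⊞ m, t(m, p, m)), k ⊠ m ⊠ s(p, k, k) ⊠ t(k, m, p) ⊞ k ⊠ m ⊠ s(p, k, k) ⊠ t(k, m, p) ⊞ k ⊠ p ⊠ s(p, k, k) ⊠ t(k, m, p) ⊞ k ⊠ p ⊠ s(p, k, k) ⊠ t(k, m, p) ⊞ m ⊠ p ⊠ s(p, k, k) ⊠ t(k, m, p) ⊞ p ⊠ p ⊠ s(p, k, k) ⊠ t(k, m, p)) ⊞ m ⊠ m ⊠ m ⊠ p ⊠ t(m ⊠ m ⊠ p ⊠ p ⊠ p ⊞ m ⊠ m ⊠ p ⊠ p ⊠ p ⊞ m ⊠ m ⊠ p ⊠ p ⊠ p ⊞ m ⊠ m ⊠ p ⊠ p ⊠ p ⊞ m ⊠ m ⊠ p ⊠ p ⊠ p ⊞ m ⊠ m ⊠ p ⊠ p ⊠ p, p, p) ⊞ m ⊠ m ⊠ m ⊠ p ⊠ t(s(m, m, k), k ⊠ p ⊠ p ⊠ p, m ⊞ p)

Derivation:
Expand products over sums:  m ⊠ m ⊠ m ⊠ p ⊠ t(m ⊠ m ⊠ p ⊠ p ⊠ p ⊞ m ⊠ m ⊠ p ⊠ p ⊠ p ⊞ m ⊠ m ⊠ p ⊠ p ⊠ p ⊞ m ⊠ m ⊠ p ⊠ p ⊠ p ⊞ m ⊠ m ⊠ p ⊠ p ⊠ p ⊞ m ⊠ m ⊠ p ⊠ p ⊠ p, p, p) ⊞ m ⊠ m ⊠ m ⊠ p ⊠ s(k ⊞ m ⊞ p, k ⊠ m ⊠ p, k ⊞ k ⊞ p ⊞ p) ⊞ m ⊠ m ⊠ m ⊠ p ⊠ s(m ⊠ t(m, k, m) ⊠ t(m, p, k) ⊠ t(p, k, m) ⊞ p ⊠ t(m, k, m) ⊠ t(m, p, k) ⊠ t(p, k, m), s(m ⊞ p ⊞ p, k ⊞ k ⊞ k ⊞ m, t(m, p, m)), k ⊠ m ⊠ s(p, k, k) ⊠ t(k, m, p) ⊞ k ⊠ m ⊠ s(p, k, k) ⊠ t(k, m, p) ⊞ k ⊠ p ⊠ s(p, k, k) ⊠ t(k, m, p) ⊞ k ⊠ p ⊠ s(p, k, k) ⊠ t(k, m, p) ⊞ m ⊠ p ⊠ s(p, k, k) ⊠ t(k, m, p) ⊞ p ⊠ p ⊠ s(p, k, k) ⊠ t(k, m, p)) ⊞ m ⊠ m ⊠ m ⊠ p ⊠ t(s(m, m, k), k ⊠ p ⊠ p ⊠ p, m ⊞ p)
Sort arguments:  m ⊠ m ⊠ m ⊠ p ⊠ s(k ⊞ m ⊞ p, k ⊠ m ⊠ p, k ⊞ k ⊞ p ⊞ p) ⊞ m ⊠ m ⊠ m ⊠ p ⊠ s(m ⊠ t(m, k, m) ⊠ t(m, p, k) ⊠ t(p, k, m) ⊞ p ⊠ t(m, k, m) ⊠ t(m, p, k) ⊠ t(p, k, m), s(m ⊞ p ⊞ p, k ⊞ k ⊞ k ⊞ m, t(m, p, m)), k ⊠ m ⊠ s(p, k, k) ⊠ t(k, m, p) ⊞ k ⊠ m ⊠ s(p, k, k) ⊠ t(k, m, p) ⊞ k ⊠ p ⊠ s(p, k, k) ⊠ t(k, m, p) ⊞ k ⊠ p ⊠ s(p, k, k) ⊠ t(k, m, p) ⊞ m ⊠ p ⊠ s(p, k, k) ⊠ t(k, m, p) ⊞ p ⊠ p ⊠ s(p, k, k) ⊠ t(k, m, p)) ⊞ m ⊠ m ⊠ m ⊠ p ⊠ t(m ⊠ m ⊠ p ⊠ p ⊠ p ⊞ m ⊠ m ⊠ p ⊠ p ⊠ p ⊞ m ⊠ m ⊠ p ⊠ p ⊠ p ⊞ m ⊠ m ⊠ p ⊠ p ⊠ p ⊞ m ⊠ m ⊠ p ⊠ p ⊠ p ⊞ m ⊠ m ⊠ p ⊠ p ⊠ p, p, p) ⊞ m ⊠ m ⊠ m ⊠ p ⊠ t(s(m, m, k), k ⊠ p ⊠ p ⊠ p, m ⊞ p)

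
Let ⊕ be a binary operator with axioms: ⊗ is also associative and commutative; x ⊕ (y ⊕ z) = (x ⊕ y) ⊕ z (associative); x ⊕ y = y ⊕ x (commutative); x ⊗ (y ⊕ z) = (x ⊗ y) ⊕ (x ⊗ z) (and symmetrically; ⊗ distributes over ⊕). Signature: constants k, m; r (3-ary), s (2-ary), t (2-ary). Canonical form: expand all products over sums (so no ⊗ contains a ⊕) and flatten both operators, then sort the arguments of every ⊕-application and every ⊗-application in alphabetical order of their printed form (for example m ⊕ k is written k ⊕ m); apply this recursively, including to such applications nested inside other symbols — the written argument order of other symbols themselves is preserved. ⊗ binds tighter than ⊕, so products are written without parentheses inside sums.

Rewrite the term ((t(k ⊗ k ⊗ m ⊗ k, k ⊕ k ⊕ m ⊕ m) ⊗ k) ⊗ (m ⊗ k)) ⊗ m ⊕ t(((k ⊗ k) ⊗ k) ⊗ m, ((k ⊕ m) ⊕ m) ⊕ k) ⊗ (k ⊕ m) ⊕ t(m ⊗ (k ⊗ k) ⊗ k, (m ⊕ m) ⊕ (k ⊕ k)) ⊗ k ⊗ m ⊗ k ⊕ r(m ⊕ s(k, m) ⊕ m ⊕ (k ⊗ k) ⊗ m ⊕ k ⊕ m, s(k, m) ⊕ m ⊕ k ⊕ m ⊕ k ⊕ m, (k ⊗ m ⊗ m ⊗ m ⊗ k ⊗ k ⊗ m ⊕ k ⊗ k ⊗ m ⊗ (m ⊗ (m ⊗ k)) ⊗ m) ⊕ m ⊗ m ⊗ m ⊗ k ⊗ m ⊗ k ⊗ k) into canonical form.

Answer: k ⊗ k ⊗ m ⊗ m ⊗ t(k ⊗ k ⊗ k ⊗ m, k ⊕ k ⊕ m ⊕ m) ⊕ k ⊗ k ⊗ m ⊗ t(k ⊗ k ⊗ k ⊗ m, k ⊕ k ⊕ m ⊕ m) ⊕ k ⊗ t(k ⊗ k ⊗ k ⊗ m, k ⊕ k ⊕ m ⊕ m) ⊕ m ⊗ t(k ⊗ k ⊗ k ⊗ m, k ⊕ k ⊕ m ⊕ m) ⊕ r(k ⊕ k ⊗ k ⊗ m ⊕ m ⊕ m ⊕ m ⊕ s(k, m), k ⊕ k ⊕ m ⊕ m ⊕ m ⊕ s(k, m), k ⊗ k ⊗ k ⊗ m ⊗ m ⊗ m ⊗ m ⊕ k ⊗ k ⊗ k ⊗ m ⊗ m ⊗ m ⊗ m ⊕ k ⊗ k ⊗ k ⊗ m ⊗ m ⊗ m ⊗ m)

Derivation:
Distribute:  k ⊗ k ⊗ m ⊗ m ⊗ t(k ⊗ k ⊗ k ⊗ m, k ⊕ k ⊕ m ⊕ m) ⊕ k ⊗ t(k ⊗ k ⊗ k ⊗ m, k ⊕ k ⊕ m ⊕ m) ⊕ m ⊗ t(k ⊗ k ⊗ k ⊗ m, k ⊕ k ⊕ m ⊕ m) ⊕ k ⊗ k ⊗ m ⊗ t(k ⊗ k ⊗ k ⊗ m, k ⊕ k ⊕ m ⊕ m) ⊕ r(k ⊕ k ⊗ k ⊗ m ⊕ m ⊕ m ⊕ m ⊕ s(k, m), k ⊕ k ⊕ m ⊕ m ⊕ m ⊕ s(k, m), k ⊗ k ⊗ k ⊗ m ⊗ m ⊗ m ⊗ m ⊕ k ⊗ k ⊗ k ⊗ m ⊗ m ⊗ m ⊗ m ⊕ k ⊗ k ⊗ k ⊗ m ⊗ m ⊗ m ⊗ m)
Sort:  k ⊗ k ⊗ m ⊗ m ⊗ t(k ⊗ k ⊗ k ⊗ m, k ⊕ k ⊕ m ⊕ m) ⊕ k ⊗ k ⊗ m ⊗ t(k ⊗ k ⊗ k ⊗ m, k ⊕ k ⊕ m ⊕ m) ⊕ k ⊗ t(k ⊗ k ⊗ k ⊗ m, k ⊕ k ⊕ m ⊕ m) ⊕ m ⊗ t(k ⊗ k ⊗ k ⊗ m, k ⊕ k ⊕ m ⊕ m) ⊕ r(k ⊕ k ⊗ k ⊗ m ⊕ m ⊕ m ⊕ m ⊕ s(k, m), k ⊕ k ⊕ m ⊕ m ⊕ m ⊕ s(k, m), k ⊗ k ⊗ k ⊗ m ⊗ m ⊗ m ⊗ m ⊕ k ⊗ k ⊗ k ⊗ m ⊗ m ⊗ m ⊗ m ⊕ k ⊗ k ⊗ k ⊗ m ⊗ m ⊗ m ⊗ m)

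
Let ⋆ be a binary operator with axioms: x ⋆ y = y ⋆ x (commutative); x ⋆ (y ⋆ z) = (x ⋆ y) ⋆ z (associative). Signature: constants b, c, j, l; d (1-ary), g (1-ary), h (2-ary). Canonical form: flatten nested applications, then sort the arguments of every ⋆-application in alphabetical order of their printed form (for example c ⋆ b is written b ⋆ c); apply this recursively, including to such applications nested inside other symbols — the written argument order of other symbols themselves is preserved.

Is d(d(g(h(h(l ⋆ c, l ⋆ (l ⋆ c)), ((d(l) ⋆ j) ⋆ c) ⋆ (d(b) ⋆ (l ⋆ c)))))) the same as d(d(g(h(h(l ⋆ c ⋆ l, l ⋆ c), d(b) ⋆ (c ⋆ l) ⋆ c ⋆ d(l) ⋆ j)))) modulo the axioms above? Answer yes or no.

Answer: no — d(d(g(h(h(c ⋆ l, c ⋆ l ⋆ l), c ⋆ c ⋆ d(b) ⋆ d(l) ⋆ j ⋆ l)))) vs d(d(g(h(h(c ⋆ l ⋆ l, c ⋆ l), c ⋆ c ⋆ d(b) ⋆ d(l) ⋆ j ⋆ l))))

Derivation:
Left:  d(d(g(h(h(l ⋆ c, l ⋆ (l ⋆ c)), ((d(l) ⋆ j) ⋆ c) ⋆ (d(b) ⋆ (l ⋆ c))))))
  Focus inside:  ((d(l) ⋆ j) ⋆ c) ⋆ (d(b) ⋆ (l ⋆ c))
  Un-nest:  d(l) ⋆ j ⋆ c ⋆ d(b) ⋆ l ⋆ c
  Sort arguments:  c ⋆ c ⋆ d(b) ⋆ d(l) ⋆ j ⋆ l
  Reassemble:  d(d(g(h(h(c ⋆ l, c ⋆ l ⋆ l), c ⋆ c ⋆ d(b) ⋆ d(l) ⋆ j ⋆ l))))
Right:  d(d(g(h(h(l ⋆ c ⋆ l, l ⋆ c), d(b) ⋆ (c ⋆ l) ⋆ c ⋆ d(l) ⋆ j))))
  Descend into:  d(b) ⋆ (c ⋆ l) ⋆ c ⋆ d(l) ⋆ j
  Flatten:  d(b) ⋆ c ⋆ l ⋆ c ⋆ d(l) ⋆ j
  Sort arguments:  c ⋆ c ⋆ d(b) ⋆ d(l) ⋆ j ⋆ l
  Put back:  d(d(g(h(h(c ⋆ l ⋆ l, c ⋆ l), c ⋆ c ⋆ d(b) ⋆ d(l) ⋆ j ⋆ l))))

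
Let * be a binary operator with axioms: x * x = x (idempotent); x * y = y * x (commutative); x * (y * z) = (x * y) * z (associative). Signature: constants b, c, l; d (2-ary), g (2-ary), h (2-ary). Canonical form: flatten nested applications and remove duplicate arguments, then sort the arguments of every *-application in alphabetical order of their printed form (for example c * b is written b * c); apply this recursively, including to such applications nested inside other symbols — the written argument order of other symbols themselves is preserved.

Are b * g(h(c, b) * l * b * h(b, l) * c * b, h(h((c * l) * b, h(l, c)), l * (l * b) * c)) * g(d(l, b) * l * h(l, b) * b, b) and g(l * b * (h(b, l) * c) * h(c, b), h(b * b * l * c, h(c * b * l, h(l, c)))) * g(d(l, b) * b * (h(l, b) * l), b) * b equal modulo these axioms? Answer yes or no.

Answer: no — b * g(b * c * h(b, l) * h(c, b) * l, h(h(b * c * l, h(l, c)), b * c * l)) * g(b * d(l, b) * h(l, b) * l, b) vs b * g(b * c * h(b, l) * h(c, b) * l, h(b * c * l, h(b * c * l, h(l, c)))) * g(b * d(l, b) * h(l, b) * l, b)

Derivation:
Left:  b * g(h(c, b) * l * b * h(b, l) * c * b, h(h((c * l) * b, h(l, c)), l * (l * b) * c)) * g(d(l, b) * l * h(l, b) * b, b)
  Canonicalize subterm:  g(h(c, b) * l * b * h(b, l) * c * b, h(h((c * l) * b, h(l, c)), l * (l * b) * c))  →  g(b * c * h(b, l) * h(c, b) * l, h(h(b * c * l, h(l, c)), b * c * l))
  Simplify inside:  g(d(l, b) * l * h(l, b) * b, b)  →  g(b * d(l, b) * h(l, b) * l, b)
  Order the arguments:  b * g(b * c * h(b, l) * h(c, b) * l, h(h(b * c * l, h(l, c)), b * c * l)) * g(b * d(l, b) * h(l, b) * l, b)
Right:  g(l * b * (h(b, l) * c) * h(c, b), h(b * b * l * c, h(c * b * l, h(l, c)))) * g(d(l, b) * b * (h(l, b) * l), b) * b
  Canonicalize subterm:  g(l * b * (h(b, l) * c) * h(c, b), h(b * b * l * c, h(c * b * l, h(l, c))))  →  g(b * c * h(b, l) * h(c, b) * l, h(b * c * l, h(b * c * l, h(l, c))))
  Simplify inside:  g(d(l, b) * b * (h(l, b) * l), b)  →  g(b * d(l, b) * h(l, b) * l, b)
  Sort arguments:  b * g(b * c * h(b, l) * h(c, b) * l, h(b * c * l, h(b * c * l, h(l, c)))) * g(b * d(l, b) * h(l, b) * l, b)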